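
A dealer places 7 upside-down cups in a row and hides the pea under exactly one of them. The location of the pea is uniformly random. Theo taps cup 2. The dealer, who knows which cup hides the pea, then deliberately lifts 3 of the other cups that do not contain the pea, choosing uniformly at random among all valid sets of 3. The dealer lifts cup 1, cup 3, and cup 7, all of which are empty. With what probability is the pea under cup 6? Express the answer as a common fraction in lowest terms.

Condition on the true location of the pea.
If it is under any of cups 1, 3, and 7 (prior 1/7 each): that cup was opened and seen not to hold the prize — ruled out; weight (1/7)·0 = 0 each.
If it is under cup 2 (prior 1/7): the dealer has 20 equally likely choices, so probability 1/20; weight (1/7)·(1/20) = 1/140.
If it is under any of cups 4, 5, and 6 (prior 1/7 each): the dealer has 10 equally likely choices, so probability 1/10; weight (1/7)·(1/10) = 1/70 each.
The weights sum to 1/20.
So P(the pea under cup 6 | the dealer opened cup 1, cup 3, and cup 7) = (1/70) / (1/20) = 2/7.

2/7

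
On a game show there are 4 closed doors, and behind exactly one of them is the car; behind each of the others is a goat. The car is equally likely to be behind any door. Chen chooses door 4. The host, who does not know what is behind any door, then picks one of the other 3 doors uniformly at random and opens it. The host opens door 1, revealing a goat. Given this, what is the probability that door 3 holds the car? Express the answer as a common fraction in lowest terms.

Consider each possible location of the car in turn.
If it is behind door 1 (prior 1/4): the host opened door 1, so this case is ruled out; weight (1/4)·0 = 0.
If it is behind any of doors 2, 3, and 4 (prior 1/4 each): the host picks door 1 with probability 1/3 regardless, and it is not the prize; weight (1/4)·(1/3) = 1/12 each.
The weights sum to 1/4.
So P(the car behind door 3 | the host opened door 1) = (1/12) / (1/4) = 1/3.

1/3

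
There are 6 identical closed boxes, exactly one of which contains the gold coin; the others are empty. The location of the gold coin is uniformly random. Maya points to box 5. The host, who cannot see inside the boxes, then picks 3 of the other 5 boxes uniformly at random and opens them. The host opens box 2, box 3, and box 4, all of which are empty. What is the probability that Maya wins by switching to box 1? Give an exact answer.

1/3

Condition on the true location of the gold coin.
If it is in any of boxes 1, 5, and 6 (prior 1/6 each): the host picks exactly this set with probability 1/10 regardless, and none is the prize; weight (1/6)·(1/10) = 1/60 each.
If it is in any of boxes 2, 3, and 4 (prior 1/6 each): that box was opened and seen not to hold the prize — ruled out; weight (1/6)·0 = 0 each.
The weights sum to 1/20.
So P(the gold coin in box 1 | the host opened box 2, box 3, and box 4) = (1/60) / (1/20) = 1/3.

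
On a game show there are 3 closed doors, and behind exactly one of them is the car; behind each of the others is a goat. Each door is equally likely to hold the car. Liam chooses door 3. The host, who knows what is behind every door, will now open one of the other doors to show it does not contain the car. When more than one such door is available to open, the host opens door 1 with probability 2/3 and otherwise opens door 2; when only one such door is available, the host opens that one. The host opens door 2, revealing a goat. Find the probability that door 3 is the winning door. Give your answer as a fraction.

1/4

Consider each possible location of the car in turn.
If it is behind door 1 (prior 1/3): only door 2 is available, probability 1; weight (1/3)·1 = 1/3.
If it is behind door 2 (prior 1/3): the host opened door 2, so this case is ruled out; weight (1/3)·0 = 0.
If it is behind door 3 (prior 1/3): door 1 is available but not opened, probability 1/3; weight (1/3)·(1/3) = 1/9.
The weights sum to 4/9.
So P(the car behind door 3 | the host opened door 2) = (1/9) / (4/9) = 1/4.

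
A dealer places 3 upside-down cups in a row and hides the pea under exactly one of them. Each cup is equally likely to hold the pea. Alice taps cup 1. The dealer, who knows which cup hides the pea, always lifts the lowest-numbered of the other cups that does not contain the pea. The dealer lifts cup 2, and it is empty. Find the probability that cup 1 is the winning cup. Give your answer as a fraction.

1/2

Condition on the true location of the pea.
If it is under either of cups 1 and 3 (prior 1/3 each): cup 2 is the lowest-numbered option available, probability 1; weight (1/3)·1 = 1/3 each.
If it is under cup 2 (prior 1/3): the dealer opened cup 2, so this case is ruled out; weight (1/3)·0 = 0.
The weights sum to 2/3.
So P(the pea under cup 1 | the dealer opened cup 2) = (1/3) / (2/3) = 1/2.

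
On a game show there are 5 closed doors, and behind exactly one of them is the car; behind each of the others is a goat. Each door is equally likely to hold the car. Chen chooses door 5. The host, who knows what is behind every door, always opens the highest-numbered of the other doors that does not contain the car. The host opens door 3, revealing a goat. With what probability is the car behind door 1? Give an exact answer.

Condition on the true location of the car.
If it is behind any of doors 1, 2, and 5 (prior 1/5 each): the host would have opened door 4 instead, probability 0; weight (1/5)·0 = 0 each.
If it is behind door 3 (prior 1/5): the host opened door 3, so this case is ruled out; weight (1/5)·0 = 0.
If it is behind door 4 (prior 1/5): door 3 is the highest-numbered option available, probability 1; weight (1/5)·1 = 1/5.
The weights sum to 1/5.
So P(the car behind door 1 | the host opened door 3) = 0 / (1/5) = 0.

0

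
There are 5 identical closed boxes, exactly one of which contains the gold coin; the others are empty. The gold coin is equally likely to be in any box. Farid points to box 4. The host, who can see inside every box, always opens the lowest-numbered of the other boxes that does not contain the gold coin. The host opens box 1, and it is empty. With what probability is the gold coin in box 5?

Consider each possible location of the gold coin in turn.
If it is in box 1 (prior 1/5): the host opened box 1, so this case is ruled out; weight (1/5)·0 = 0.
If it is in any of boxes 2, 3, 4, and 5 (prior 1/5 each): box 1 is the lowest-numbered option available, probability 1; weight (1/5)·1 = 1/5 each.
The weights sum to 4/5.
So P(the gold coin in box 5 | the host opened box 1) = (1/5) / (4/5) = 1/4.

1/4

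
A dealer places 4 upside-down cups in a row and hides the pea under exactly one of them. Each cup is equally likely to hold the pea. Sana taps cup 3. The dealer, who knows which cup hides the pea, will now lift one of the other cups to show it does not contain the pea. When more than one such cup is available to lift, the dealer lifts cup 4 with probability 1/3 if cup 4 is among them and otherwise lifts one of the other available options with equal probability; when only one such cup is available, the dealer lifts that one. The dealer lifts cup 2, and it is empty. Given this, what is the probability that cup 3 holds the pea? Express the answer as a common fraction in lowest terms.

Consider each possible location of the pea in turn.
If it is under cup 1 (prior 1/4): cup 4 is available but not opened, probability 2/3; weight (1/4)·(2/3) = 1/6.
If it is under cup 2 (prior 1/4): the dealer opened cup 2, so this case is ruled out; weight (1/4)·0 = 0.
If it is under cup 3 (prior 1/4): cup 4 is available but not opened; cup 2 gets probability (1 − 1/3)/2 = 1/3; weight (1/4)·(1/3) = 1/12.
If it is under cup 4 (prior 1/4): cup 4 holds the prize so is unavailable; the dealer chooses uniformly among the 2 others, probability 1/2; weight (1/4)·(1/2) = 1/8.
The weights sum to 3/8.
So P(the pea under cup 3 | the dealer opened cup 2) = (1/12) / (3/8) = 2/9.

2/9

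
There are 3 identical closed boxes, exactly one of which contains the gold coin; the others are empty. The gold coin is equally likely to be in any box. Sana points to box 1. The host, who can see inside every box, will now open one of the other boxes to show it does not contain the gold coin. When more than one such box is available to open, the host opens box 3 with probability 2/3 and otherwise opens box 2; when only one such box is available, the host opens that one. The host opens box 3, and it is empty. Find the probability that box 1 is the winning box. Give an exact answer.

Condition on the true location of the gold coin.
If it is in box 1 (prior 1/3): box 3 is available, opened with probability 2/3; weight (1/3)·(2/3) = 2/9.
If it is in box 2 (prior 1/3): only box 3 is available, probability 1; weight (1/3)·1 = 1/3.
If it is in box 3 (prior 1/3): the host opened box 3, so this case is ruled out; weight (1/3)·0 = 0.
The weights sum to 5/9.
So P(the gold coin in box 1 | the host opened box 3) = (2/9) / (5/9) = 2/5.

2/5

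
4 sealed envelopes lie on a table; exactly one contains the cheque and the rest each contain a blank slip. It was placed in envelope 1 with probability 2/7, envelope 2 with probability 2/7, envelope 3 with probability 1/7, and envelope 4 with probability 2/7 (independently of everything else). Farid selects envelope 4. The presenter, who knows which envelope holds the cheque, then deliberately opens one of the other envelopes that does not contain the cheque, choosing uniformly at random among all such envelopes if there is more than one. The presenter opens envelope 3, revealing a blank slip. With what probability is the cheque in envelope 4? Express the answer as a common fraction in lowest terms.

1/4

Apply Bayes' rule, conditioning on where the cheque actually is.
If it is in either of envelopes 1 and 2 (prior 2/7 each): the presenter has 2 equally likely choices, so probability 1/2; weight (2/7)·(1/2) = 1/7 each.
If it is in envelope 3 (prior 1/7): the presenter opened envelope 3, so this case is ruled out; weight (1/7)·0 = 0.
If it is in envelope 4 (prior 2/7): the presenter has 3 equally likely choices, so probability 1/3; weight (2/7)·(1/3) = 2/21.
The weights sum to 8/21.
So P(the cheque in envelope 4 | the presenter opened envelope 3) = (2/21) / (8/21) = 1/4.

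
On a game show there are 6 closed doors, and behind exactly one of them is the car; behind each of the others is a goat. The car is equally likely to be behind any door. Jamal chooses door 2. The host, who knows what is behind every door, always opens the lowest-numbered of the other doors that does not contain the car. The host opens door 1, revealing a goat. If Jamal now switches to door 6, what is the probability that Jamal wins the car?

Condition on the true location of the car.
If it is behind door 1 (prior 1/6): the host opened door 1, so this case is ruled out; weight (1/6)·0 = 0.
If it is behind any of doors 2, 3, 4, 5, and 6 (prior 1/6 each): door 1 is the lowest-numbered option available, probability 1; weight (1/6)·1 = 1/6 each.
The weights sum to 5/6.
So P(the car behind door 6 | the host opened door 1) = (1/6) / (5/6) = 1/5.

1/5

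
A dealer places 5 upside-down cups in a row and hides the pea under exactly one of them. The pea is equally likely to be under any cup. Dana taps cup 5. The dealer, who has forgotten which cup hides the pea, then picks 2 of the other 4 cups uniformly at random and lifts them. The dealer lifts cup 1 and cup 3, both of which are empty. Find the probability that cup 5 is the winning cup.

Because the dealer chose which cups to lift without knowing where the pea is, the choice is independent of the prize location. Learning that none of the 2 opened cups holds the pea simply rules out those 2 locations and leaves the remaining 3 cups still equally likely by symmetry.
So P(the pea under cup 5) = 1/3.

1/3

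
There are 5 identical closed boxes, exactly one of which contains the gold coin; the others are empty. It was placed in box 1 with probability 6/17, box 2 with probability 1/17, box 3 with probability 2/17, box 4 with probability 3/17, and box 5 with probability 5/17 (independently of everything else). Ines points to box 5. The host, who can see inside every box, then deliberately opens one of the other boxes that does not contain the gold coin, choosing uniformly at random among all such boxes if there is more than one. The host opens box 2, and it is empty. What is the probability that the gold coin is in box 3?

8/59

Condition on the true location of the gold coin.
If it is in box 1 (prior 6/17): the host has 3 equally likely choices, so probability 1/3; weight (6/17)·(1/3) = 2/17.
If it is in box 2 (prior 1/17): the host opened box 2, so this case is ruled out; weight (1/17)·0 = 0.
If it is in box 3 (prior 2/17): the host has 3 equally likely choices, so probability 1/3; weight (2/17)·(1/3) = 2/51.
If it is in box 4 (prior 3/17): the host has 3 equally likely choices, so probability 1/3; weight (3/17)·(1/3) = 1/17.
If it is in box 5 (prior 5/17): the host has 4 equally likely choices, so probability 1/4; weight (5/17)·(1/4) = 5/68.
The weights sum to 59/204.
So P(the gold coin in box 3 | the host opened box 2) = (2/51) / (59/204) = 8/59.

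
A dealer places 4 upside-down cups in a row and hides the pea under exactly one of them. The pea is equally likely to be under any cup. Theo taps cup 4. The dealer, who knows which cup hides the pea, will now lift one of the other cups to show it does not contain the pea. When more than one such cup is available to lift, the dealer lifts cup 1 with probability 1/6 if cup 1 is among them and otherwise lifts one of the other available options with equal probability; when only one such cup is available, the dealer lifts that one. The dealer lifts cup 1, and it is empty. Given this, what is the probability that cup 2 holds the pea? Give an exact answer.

Consider each possible location of the pea in turn.
If it is under cup 1 (prior 1/4): the dealer opened cup 1, so this case is ruled out; weight (1/4)·0 = 0.
If it is under any of cups 2, 3, and 4 (prior 1/4 each): cup 1 is available, opened with probability 1/6; weight (1/4)·(1/6) = 1/24 each.
The weights sum to 1/8.
So P(the pea under cup 2 | the dealer opened cup 1) = (1/24) / (1/8) = 1/3.

1/3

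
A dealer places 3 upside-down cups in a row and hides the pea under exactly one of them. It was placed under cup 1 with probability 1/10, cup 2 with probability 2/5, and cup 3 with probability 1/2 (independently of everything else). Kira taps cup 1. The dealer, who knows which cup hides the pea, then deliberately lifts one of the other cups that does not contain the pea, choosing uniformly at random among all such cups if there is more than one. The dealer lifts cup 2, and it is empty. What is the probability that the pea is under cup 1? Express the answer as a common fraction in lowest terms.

1/11

Condition on the true location of the pea.
If it is under cup 1 (prior 1/10): the dealer has 2 equally likely choices, so probability 1/2; weight (1/10)·(1/2) = 1/20.
If it is under cup 2 (prior 2/5): the dealer opened cup 2, so this case is ruled out; weight (2/5)·0 = 0.
If it is under cup 3 (prior 1/2): the dealer has no choice, probability 1; weight (1/2)·1 = 1/2.
The weights sum to 11/20.
So P(the pea under cup 1 | the dealer opened cup 2) = (1/20) / (11/20) = 1/11.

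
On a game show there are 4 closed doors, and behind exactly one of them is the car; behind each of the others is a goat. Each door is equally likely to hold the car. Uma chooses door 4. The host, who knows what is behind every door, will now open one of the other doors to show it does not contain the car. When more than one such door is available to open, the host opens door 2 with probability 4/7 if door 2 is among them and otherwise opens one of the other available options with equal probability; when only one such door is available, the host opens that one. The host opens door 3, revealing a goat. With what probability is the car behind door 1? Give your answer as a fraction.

Consider each possible location of the car in turn.
If it is behind door 1 (prior 1/4): door 2 is available but not opened, probability 3/7; weight (1/4)·(3/7) = 3/28.
If it is behind door 2 (prior 1/4): door 2 holds the prize so is unavailable; the host chooses uniformly among the 2 others, probability 1/2; weight (1/4)·(1/2) = 1/8.
If it is behind door 3 (prior 1/4): the host opened door 3, so this case is ruled out; weight (1/4)·0 = 0.
If it is behind door 4 (prior 1/4): door 2 is available but not opened; door 3 gets probability (1 − 4/7)/2 = 3/14; weight (1/4)·(3/14) = 3/56.
The weights sum to 2/7.
So P(the car behind door 1 | the host opened door 3) = (3/28) / (2/7) = 3/8.

3/8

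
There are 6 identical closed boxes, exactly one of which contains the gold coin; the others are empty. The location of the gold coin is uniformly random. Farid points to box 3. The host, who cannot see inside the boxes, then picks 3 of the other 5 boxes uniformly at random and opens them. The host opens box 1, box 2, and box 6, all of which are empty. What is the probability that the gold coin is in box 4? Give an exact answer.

1/3

Because the host chose which boxes to open without knowing where the gold coin is, the choice is independent of the prize location. Learning that none of the 3 opened boxes holds the gold coin simply rules out those 3 locations and leaves the remaining 3 boxes still equally likely by symmetry.
So P(the gold coin in box 4) = 1/3.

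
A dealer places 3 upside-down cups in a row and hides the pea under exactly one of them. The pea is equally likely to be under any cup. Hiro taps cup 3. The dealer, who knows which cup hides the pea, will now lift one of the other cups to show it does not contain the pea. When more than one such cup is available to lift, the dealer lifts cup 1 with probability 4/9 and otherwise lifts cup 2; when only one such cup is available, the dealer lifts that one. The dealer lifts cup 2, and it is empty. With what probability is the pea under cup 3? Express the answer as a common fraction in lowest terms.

5/14

Condition on the true location of the pea.
If it is under cup 1 (prior 1/3): only cup 2 is available, probability 1; weight (1/3)·1 = 1/3.
If it is under cup 2 (prior 1/3): the dealer opened cup 2, so this case is ruled out; weight (1/3)·0 = 0.
If it is under cup 3 (prior 1/3): cup 1 is available but not opened, probability 5/9; weight (1/3)·(5/9) = 5/27.
The weights sum to 14/27.
So P(the pea under cup 3 | the dealer opened cup 2) = (5/27) / (14/27) = 5/14.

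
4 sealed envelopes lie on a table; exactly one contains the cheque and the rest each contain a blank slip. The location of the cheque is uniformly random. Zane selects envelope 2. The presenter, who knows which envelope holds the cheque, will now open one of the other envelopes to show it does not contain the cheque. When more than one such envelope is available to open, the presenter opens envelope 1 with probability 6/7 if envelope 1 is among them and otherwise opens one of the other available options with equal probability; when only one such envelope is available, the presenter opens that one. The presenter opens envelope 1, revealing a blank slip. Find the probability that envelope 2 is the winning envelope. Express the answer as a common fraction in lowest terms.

Consider each possible location of the cheque in turn.
If it is in envelope 1 (prior 1/4): the presenter opened envelope 1, so this case is ruled out; weight (1/4)·0 = 0.
If it is in any of envelopes 2, 3, and 4 (prior 1/4 each): envelope 1 is available, opened with probability 6/7; weight (1/4)·(6/7) = 3/14 each.
The weights sum to 9/14.
So P(the cheque in envelope 2 | the presenter opened envelope 1) = (3/14) / (9/14) = 1/3.

1/3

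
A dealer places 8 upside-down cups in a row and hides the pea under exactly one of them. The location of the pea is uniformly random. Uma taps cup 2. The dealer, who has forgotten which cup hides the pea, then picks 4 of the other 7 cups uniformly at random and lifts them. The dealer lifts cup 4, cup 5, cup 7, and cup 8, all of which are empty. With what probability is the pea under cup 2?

1/4

Condition on the true location of the pea.
If it is under any of cups 1, 2, 3, and 6 (prior 1/8 each): the dealer picks exactly this set with probability 1/35 regardless, and none is the prize; weight (1/8)·(1/35) = 1/280 each.
If it is under any of cups 4, 5, 7, and 8 (prior 1/8 each): that cup was opened and seen not to hold the prize — ruled out; weight (1/8)·0 = 0 each.
The weights sum to 1/70.
So P(the pea under cup 2 | the dealer opened cup 4, cup 5, cup 7, and cup 8) = (1/280) / (1/70) = 1/4.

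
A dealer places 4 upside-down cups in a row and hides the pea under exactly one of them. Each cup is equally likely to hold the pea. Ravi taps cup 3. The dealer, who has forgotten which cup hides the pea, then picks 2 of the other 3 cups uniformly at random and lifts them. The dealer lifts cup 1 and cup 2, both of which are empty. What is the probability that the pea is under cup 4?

Because the dealer chose which cups to lift without knowing where the pea is, the choice is independent of the prize location. Learning that none of the 2 opened cups holds the pea simply rules out those 2 locations and leaves the remaining 2 cups still equally likely by symmetry.
So P(the pea under cup 4) = 1/2.

1/2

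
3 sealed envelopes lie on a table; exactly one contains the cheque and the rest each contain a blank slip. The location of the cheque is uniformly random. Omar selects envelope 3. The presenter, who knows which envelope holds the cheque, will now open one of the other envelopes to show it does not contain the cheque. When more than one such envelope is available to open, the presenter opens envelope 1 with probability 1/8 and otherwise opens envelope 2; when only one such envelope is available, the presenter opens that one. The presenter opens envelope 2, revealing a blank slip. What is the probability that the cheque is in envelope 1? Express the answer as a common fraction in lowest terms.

Condition on the true location of the cheque.
If it is in envelope 1 (prior 1/3): only envelope 2 is available, probability 1; weight (1/3)·1 = 1/3.
If it is in envelope 2 (prior 1/3): the presenter opened envelope 2, so this case is ruled out; weight (1/3)·0 = 0.
If it is in envelope 3 (prior 1/3): envelope 1 is available but not opened, probability 7/8; weight (1/3)·(7/8) = 7/24.
The weights sum to 5/8.
So P(the cheque in envelope 1 | the presenter opened envelope 2) = (1/3) / (5/8) = 8/15.

8/15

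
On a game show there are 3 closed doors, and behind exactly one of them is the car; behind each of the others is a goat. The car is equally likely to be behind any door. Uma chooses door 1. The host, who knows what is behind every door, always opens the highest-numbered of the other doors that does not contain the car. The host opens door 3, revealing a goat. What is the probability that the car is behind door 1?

Apply Bayes' rule, conditioning on where the car actually is.
If it is behind either of doors 1 and 2 (prior 1/3 each): door 3 is the highest-numbered option available, probability 1; weight (1/3)·1 = 1/3 each.
If it is behind door 3 (prior 1/3): the host opened door 3, so this case is ruled out; weight (1/3)·0 = 0.
The weights sum to 2/3.
So P(the car behind door 1 | the host opened door 3) = (1/3) / (2/3) = 1/2.

1/2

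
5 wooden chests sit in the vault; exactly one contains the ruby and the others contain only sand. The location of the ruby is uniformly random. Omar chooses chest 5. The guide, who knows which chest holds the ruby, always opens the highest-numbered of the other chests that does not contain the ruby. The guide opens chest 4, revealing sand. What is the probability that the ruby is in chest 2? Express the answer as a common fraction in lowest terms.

Consider each possible location of the ruby in turn.
If it is in any of chests 1, 2, 3, and 5 (prior 1/5 each): chest 4 is the highest-numbered option available, probability 1; weight (1/5)·1 = 1/5 each.
If it is in chest 4 (prior 1/5): the guide opened chest 4, so this case is ruled out; weight (1/5)·0 = 0.
The weights sum to 4/5.
So P(the ruby in chest 2 | the guide opened chest 4) = (1/5) / (4/5) = 1/4.

1/4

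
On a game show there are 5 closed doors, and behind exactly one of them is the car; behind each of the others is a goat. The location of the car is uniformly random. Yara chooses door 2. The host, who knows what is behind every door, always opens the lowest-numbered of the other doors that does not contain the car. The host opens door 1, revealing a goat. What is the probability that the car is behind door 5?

1/4

Apply Bayes' rule, conditioning on where the car actually is.
If it is behind door 1 (prior 1/5): the host opened door 1, so this case is ruled out; weight (1/5)·0 = 0.
If it is behind any of doors 2, 3, 4, and 5 (prior 1/5 each): door 1 is the lowest-numbered option available, probability 1; weight (1/5)·1 = 1/5 each.
The weights sum to 4/5.
So P(the car behind door 5 | the host opened door 1) = (1/5) / (4/5) = 1/4.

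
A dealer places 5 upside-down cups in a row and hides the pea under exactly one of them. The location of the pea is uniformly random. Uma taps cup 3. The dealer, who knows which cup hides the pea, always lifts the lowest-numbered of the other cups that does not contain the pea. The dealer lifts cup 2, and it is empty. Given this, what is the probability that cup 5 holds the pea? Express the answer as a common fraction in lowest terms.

0

Consider each possible location of the pea in turn.
If it is under cup 1 (prior 1/5): cup 2 is the lowest-numbered option available, probability 1; weight (1/5)·1 = 1/5.
If it is under cup 2 (prior 1/5): the dealer opened cup 2, so this case is ruled out; weight (1/5)·0 = 0.
If it is under any of cups 3, 4, and 5 (prior 1/5 each): the dealer would have opened cup 1 instead, probability 0; weight (1/5)·0 = 0 each.
The weights sum to 1/5.
So P(the pea under cup 5 | the dealer opened cup 2) = 0 / (1/5) = 0.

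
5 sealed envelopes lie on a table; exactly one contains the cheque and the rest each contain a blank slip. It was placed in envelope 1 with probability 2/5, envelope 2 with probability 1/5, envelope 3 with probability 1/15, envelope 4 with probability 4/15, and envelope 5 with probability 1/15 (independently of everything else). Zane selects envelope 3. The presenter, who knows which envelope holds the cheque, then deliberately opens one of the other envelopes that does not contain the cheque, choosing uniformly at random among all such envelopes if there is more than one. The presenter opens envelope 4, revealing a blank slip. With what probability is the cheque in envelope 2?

12/43

Apply Bayes' rule, conditioning on where the cheque actually is.
If it is in envelope 1 (prior 2/5): the presenter has 3 equally likely choices, so probability 1/3; weight (2/5)·(1/3) = 2/15.
If it is in envelope 2 (prior 1/5): the presenter has 3 equally likely choices, so probability 1/3; weight (1/5)·(1/3) = 1/15.
If it is in envelope 3 (prior 1/15): the presenter has 4 equally likely choices, so probability 1/4; weight (1/15)·(1/4) = 1/60.
If it is in envelope 4 (prior 4/15): the presenter opened envelope 4, so this case is ruled out; weight (4/15)·0 = 0.
If it is in envelope 5 (prior 1/15): the presenter has 3 equally likely choices, so probability 1/3; weight (1/15)·(1/3) = 1/45.
The weights sum to 43/180.
So P(the cheque in envelope 2 | the presenter opened envelope 4) = (1/15) / (43/180) = 12/43.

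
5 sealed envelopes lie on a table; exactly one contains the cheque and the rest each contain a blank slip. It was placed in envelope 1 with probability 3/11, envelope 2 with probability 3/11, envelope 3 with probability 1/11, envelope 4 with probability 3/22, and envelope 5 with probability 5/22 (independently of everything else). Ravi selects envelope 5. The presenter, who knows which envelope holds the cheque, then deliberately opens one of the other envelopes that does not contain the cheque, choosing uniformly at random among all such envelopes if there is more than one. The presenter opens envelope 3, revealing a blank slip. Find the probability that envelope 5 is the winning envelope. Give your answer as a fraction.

Consider each possible location of the cheque in turn.
If it is in either of envelopes 1 and 2 (prior 3/11 each): the presenter has 3 equally likely choices, so probability 1/3; weight (3/11)·(1/3) = 1/11 each.
If it is in envelope 3 (prior 1/11): the presenter opened envelope 3, so this case is ruled out; weight (1/11)·0 = 0.
If it is in envelope 4 (prior 3/22): the presenter has 3 equally likely choices, so probability 1/3; weight (3/22)·(1/3) = 1/22.
If it is in envelope 5 (prior 5/22): the presenter has 4 equally likely choices, so probability 1/4; weight (5/22)·(1/4) = 5/88.
The weights sum to 25/88.
So P(the cheque in envelope 5 | the presenter opened envelope 3) = (5/88) / (25/88) = 1/5.

1/5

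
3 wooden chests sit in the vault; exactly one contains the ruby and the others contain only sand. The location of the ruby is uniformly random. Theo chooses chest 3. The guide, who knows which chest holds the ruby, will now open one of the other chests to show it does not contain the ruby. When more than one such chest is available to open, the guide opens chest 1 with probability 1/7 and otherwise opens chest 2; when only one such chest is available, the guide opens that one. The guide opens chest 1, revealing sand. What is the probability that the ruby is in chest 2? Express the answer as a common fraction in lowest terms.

Consider each possible location of the ruby in turn.
If it is in chest 1 (prior 1/3): the guide opened chest 1, so this case is ruled out; weight (1/3)·0 = 0.
If it is in chest 2 (prior 1/3): only chest 1 is available, probability 1; weight (1/3)·1 = 1/3.
If it is in chest 3 (prior 1/3): chest 1 is available, opened with probability 1/7; weight (1/3)·(1/7) = 1/21.
The weights sum to 8/21.
So P(the ruby in chest 2 | the guide opened chest 1) = (1/3) / (8/21) = 7/8.

7/8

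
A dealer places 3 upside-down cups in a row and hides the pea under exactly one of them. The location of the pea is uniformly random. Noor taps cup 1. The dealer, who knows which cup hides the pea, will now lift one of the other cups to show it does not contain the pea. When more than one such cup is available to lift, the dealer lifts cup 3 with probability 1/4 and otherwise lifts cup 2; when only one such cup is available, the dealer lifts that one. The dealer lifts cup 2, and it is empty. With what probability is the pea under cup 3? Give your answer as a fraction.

Apply Bayes' rule, conditioning on where the pea actually is.
If it is under cup 1 (prior 1/3): cup 3 is available but not opened, probability 3/4; weight (1/3)·(3/4) = 1/4.
If it is under cup 2 (prior 1/3): the dealer opened cup 2, so this case is ruled out; weight (1/3)·0 = 0.
If it is under cup 3 (prior 1/3): only cup 2 is available, probability 1; weight (1/3)·1 = 1/3.
The weights sum to 7/12.
So P(the pea under cup 3 | the dealer opened cup 2) = (1/3) / (7/12) = 4/7.

4/7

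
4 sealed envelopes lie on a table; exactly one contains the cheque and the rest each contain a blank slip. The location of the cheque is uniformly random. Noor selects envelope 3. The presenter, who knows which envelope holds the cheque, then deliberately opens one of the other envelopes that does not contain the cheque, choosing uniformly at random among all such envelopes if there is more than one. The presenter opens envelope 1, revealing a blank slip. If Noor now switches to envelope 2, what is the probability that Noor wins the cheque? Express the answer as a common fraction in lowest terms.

3/8

Condition on the true location of the cheque.
If it is in envelope 1 (prior 1/4): the presenter opened envelope 1, so this case is ruled out; weight (1/4)·0 = 0.
If it is in either of envelopes 2 and 4 (prior 1/4 each): the presenter has 2 equally likely choices, so probability 1/2; weight (1/4)·(1/2) = 1/8 each.
If it is in envelope 3 (prior 1/4): the presenter has 3 equally likely choices, so probability 1/3; weight (1/4)·(1/3) = 1/12.
The weights sum to 1/3.
So P(the cheque in envelope 2 | the presenter opened envelope 1) = (1/8) / (1/3) = 3/8.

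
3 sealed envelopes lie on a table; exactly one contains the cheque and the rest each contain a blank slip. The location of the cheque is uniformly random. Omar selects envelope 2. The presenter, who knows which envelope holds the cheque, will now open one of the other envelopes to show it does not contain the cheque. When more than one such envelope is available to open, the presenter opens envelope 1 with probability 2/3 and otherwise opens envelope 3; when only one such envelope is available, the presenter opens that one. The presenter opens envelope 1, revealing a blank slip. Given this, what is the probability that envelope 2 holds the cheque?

Apply Bayes' rule, conditioning on where the cheque actually is.
If it is in envelope 1 (prior 1/3): the presenter opened envelope 1, so this case is ruled out; weight (1/3)·0 = 0.
If it is in envelope 2 (prior 1/3): envelope 1 is available, opened with probability 2/3; weight (1/3)·(2/3) = 2/9.
If it is in envelope 3 (prior 1/3): only envelope 1 is available, probability 1; weight (1/3)·1 = 1/3.
The weights sum to 5/9.
So P(the cheque in envelope 2 | the presenter opened envelope 1) = (2/9) / (5/9) = 2/5.

2/5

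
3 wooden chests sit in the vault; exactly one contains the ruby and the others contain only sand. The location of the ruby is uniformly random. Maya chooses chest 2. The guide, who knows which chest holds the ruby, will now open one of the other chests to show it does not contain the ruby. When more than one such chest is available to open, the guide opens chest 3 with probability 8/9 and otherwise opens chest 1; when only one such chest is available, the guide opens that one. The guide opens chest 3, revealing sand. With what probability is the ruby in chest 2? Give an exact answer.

Condition on the true location of the ruby.
If it is in chest 1 (prior 1/3): only chest 3 is available, probability 1; weight (1/3)·1 = 1/3.
If it is in chest 2 (prior 1/3): chest 3 is available, opened with probability 8/9; weight (1/3)·(8/9) = 8/27.
If it is in chest 3 (prior 1/3): the guide opened chest 3, so this case is ruled out; weight (1/3)·0 = 0.
The weights sum to 17/27.
So P(the ruby in chest 2 | the guide opened chest 3) = (8/27) / (17/27) = 8/17.

8/17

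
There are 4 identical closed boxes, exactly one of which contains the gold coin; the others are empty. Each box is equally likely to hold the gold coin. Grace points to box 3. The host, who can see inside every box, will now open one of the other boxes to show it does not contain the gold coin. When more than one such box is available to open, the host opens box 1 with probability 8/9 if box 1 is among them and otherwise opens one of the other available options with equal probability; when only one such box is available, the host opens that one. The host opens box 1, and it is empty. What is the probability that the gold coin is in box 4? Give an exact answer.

Apply Bayes' rule, conditioning on where the gold coin actually is.
If it is in box 1 (prior 1/4): the host opened box 1, so this case is ruled out; weight (1/4)·0 = 0.
If it is in any of boxes 2, 3, and 4 (prior 1/4 each): box 1 is available, opened with probability 8/9; weight (1/4)·(8/9) = 2/9 each.
The weights sum to 2/3.
So P(the gold coin in box 4 | the host opened box 1) = (2/9) / (2/3) = 1/3.

1/3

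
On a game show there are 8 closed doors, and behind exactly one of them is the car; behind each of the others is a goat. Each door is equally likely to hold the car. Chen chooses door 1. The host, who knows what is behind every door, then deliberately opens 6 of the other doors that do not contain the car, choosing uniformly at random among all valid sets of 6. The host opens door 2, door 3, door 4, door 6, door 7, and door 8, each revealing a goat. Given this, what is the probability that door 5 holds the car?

7/8

Apply Bayes' rule, conditioning on where the car actually is.
If it is behind door 1 (prior 1/8): the host has 7 equally likely choices, so probability 1/7; weight (1/8)·(1/7) = 1/56.
If it is behind any of doors 2, 3, 4, 6, 7, and 8 (prior 1/8 each): that door was opened and seen not to hold the prize — ruled out; weight (1/8)·0 = 0 each.
If it is behind door 5 (prior 1/8): the host has no choice, probability 1; weight (1/8)·1 = 1/8.
The weights sum to 1/7.
So P(the car behind door 5 | the host opened door 2, door 3, door 4, door 6, door 7, and door 8) = (1/8) / (1/7) = 7/8.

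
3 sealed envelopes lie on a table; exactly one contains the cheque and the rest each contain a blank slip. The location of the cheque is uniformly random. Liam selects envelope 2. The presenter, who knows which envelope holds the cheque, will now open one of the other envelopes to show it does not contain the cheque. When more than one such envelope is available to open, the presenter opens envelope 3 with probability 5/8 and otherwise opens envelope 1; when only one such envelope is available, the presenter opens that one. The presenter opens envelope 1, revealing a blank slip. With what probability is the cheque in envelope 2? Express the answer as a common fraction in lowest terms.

3/11

Condition on the true location of the cheque.
If it is in envelope 1 (prior 1/3): the presenter opened envelope 1, so this case is ruled out; weight (1/3)·0 = 0.
If it is in envelope 2 (prior 1/3): envelope 3 is available but not opened, probability 3/8; weight (1/3)·(3/8) = 1/8.
If it is in envelope 3 (prior 1/3): only envelope 1 is available, probability 1; weight (1/3)·1 = 1/3.
The weights sum to 11/24.
So P(the cheque in envelope 2 | the presenter opened envelope 1) = (1/8) / (11/24) = 3/11.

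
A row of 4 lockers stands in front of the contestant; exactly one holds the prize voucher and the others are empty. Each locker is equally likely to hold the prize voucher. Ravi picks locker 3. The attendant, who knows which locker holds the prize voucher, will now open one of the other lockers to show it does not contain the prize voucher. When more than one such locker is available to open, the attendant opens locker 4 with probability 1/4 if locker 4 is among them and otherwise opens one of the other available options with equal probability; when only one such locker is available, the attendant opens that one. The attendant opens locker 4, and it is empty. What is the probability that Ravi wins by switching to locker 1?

Condition on the true location of the prize voucher.
If it is in any of lockers 1, 2, and 3 (prior 1/4 each): locker 4 is available, opened with probability 1/4; weight (1/4)·(1/4) = 1/16 each.
If it is in locker 4 (prior 1/4): the attendant opened locker 4, so this case is ruled out; weight (1/4)·0 = 0.
The weights sum to 3/16.
So P(the prize voucher in locker 1 | the attendant opened locker 4) = (1/16) / (3/16) = 1/3.

1/3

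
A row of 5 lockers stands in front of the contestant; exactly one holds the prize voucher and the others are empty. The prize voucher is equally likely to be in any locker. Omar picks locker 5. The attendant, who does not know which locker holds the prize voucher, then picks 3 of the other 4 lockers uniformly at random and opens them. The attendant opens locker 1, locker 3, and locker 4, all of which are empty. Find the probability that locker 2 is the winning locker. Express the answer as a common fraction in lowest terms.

1/2

Condition on the true location of the prize voucher.
If it is in any of lockers 1, 3, and 4 (prior 1/5 each): that locker was opened and seen not to hold the prize — ruled out; weight (1/5)·0 = 0 each.
If it is in either of lockers 2 and 5 (prior 1/5 each): the attendant picks exactly this set with probability 1/4 regardless, and none is the prize; weight (1/5)·(1/4) = 1/20 each.
The weights sum to 1/10.
So P(the prize voucher in locker 2 | the attendant opened locker 1, locker 3, and locker 4) = (1/20) / (1/10) = 1/2.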